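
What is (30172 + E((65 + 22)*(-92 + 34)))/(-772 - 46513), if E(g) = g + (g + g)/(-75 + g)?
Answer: -42893446/80715495 ≈ -0.53141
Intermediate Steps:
E(g) = g + 2*g/(-75 + g) (E(g) = g + (2*g)/(-75 + g) = g + 2*g/(-75 + g))
(30172 + E((65 + 22)*(-92 + 34)))/(-772 - 46513) = (30172 + ((65 + 22)*(-92 + 34))*(-73 + (65 + 22)*(-92 + 34))/(-75 + (65 + 22)*(-92 + 34)))/(-772 - 46513) = (30172 + (87*(-58))*(-73 + 87*(-58))/(-75 + 87*(-58)))/(-47285) = (30172 - 5046*(-73 - 5046)/(-75 - 5046))*(-1/47285) = (30172 - 5046*(-5119)/(-5121))*(-1/47285) = (30172 - 5046*(-1/5121)*(-5119))*(-1/47285) = (30172 - 8610158/1707)*(-1/47285) = (42893446/1707)*(-1/47285) = -42893446/80715495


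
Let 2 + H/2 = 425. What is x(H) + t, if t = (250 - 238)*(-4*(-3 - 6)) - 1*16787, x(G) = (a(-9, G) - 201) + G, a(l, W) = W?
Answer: -14864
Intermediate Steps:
H = 846 (H = -4 + 2*425 = -4 + 850 = 846)
x(G) = -201 + 2*G (x(G) = (G - 201) + G = (-201 + G) + G = -201 + 2*G)
t = -16355 (t = 12*(-4*(-9)) - 16787 = 12*36 - 16787 = 432 - 16787 = -16355)
x(H) + t = (-201 + 2*846) - 16355 = (-201 + 1692) - 16355 = 1491 - 16355 = -14864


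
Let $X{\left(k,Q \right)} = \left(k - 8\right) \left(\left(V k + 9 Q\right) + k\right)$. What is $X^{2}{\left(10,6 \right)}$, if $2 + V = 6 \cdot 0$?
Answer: $7744$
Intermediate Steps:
$V = -2$ ($V = -2 + 6 \cdot 0 = -2 + 0 = -2$)
$X{\left(k,Q \right)} = \left(-8 + k\right) \left(- k + 9 Q\right)$ ($X{\left(k,Q \right)} = \left(k - 8\right) \left(\left(- 2 k + 9 Q\right) + k\right) = \left(-8 + k\right) \left(- k + 9 Q\right)$)
$X^{2}{\left(10,6 \right)} = \left(- 10^{2} - 432 + 8 \cdot 10 + 9 \cdot 6 \cdot 10\right)^{2} = \left(\left(-1\right) 100 - 432 + 80 + 540\right)^{2} = \left(-100 - 432 + 80 + 540\right)^{2} = 88^{2} = 7744$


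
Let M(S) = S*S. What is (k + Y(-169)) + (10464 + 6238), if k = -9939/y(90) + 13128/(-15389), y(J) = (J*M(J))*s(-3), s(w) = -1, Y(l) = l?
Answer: 61822460770757/3739527000 ≈ 16532.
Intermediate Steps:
M(S) = S**2
y(J) = -J**3 (y(J) = (J*J**2)*(-1) = J**3*(-1) = -J**3)
k = -3139120243/3739527000 (k = -9939/((-1*90**3)) + 13128/(-15389) = -9939/((-1*729000)) + 13128*(-1/15389) = -9939/(-729000) - 13128/15389 = -9939*(-1/729000) - 13128/15389 = 3313/243000 - 13128/15389 = -3139120243/3739527000 ≈ -0.83944)
(k + Y(-169)) + (10464 + 6238) = (-3139120243/3739527000 - 169) + (10464 + 6238) = -635119183243/3739527000 + 16702 = 61822460770757/3739527000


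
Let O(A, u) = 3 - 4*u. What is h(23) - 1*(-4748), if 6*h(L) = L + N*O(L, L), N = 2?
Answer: 28333/6 ≈ 4722.2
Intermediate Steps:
h(L) = 1 - 7*L/6 (h(L) = (L + 2*(3 - 4*L))/6 = (L + (6 - 8*L))/6 = (6 - 7*L)/6 = 1 - 7*L/6)
h(23) - 1*(-4748) = (1 - 7/6*23) - 1*(-4748) = (1 - 161/6) + 4748 = -155/6 + 4748 = 28333/6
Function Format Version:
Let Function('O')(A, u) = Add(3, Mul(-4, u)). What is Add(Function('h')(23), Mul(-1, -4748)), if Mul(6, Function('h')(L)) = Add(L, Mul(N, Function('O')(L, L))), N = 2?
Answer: Rational(28333, 6) ≈ 4722.2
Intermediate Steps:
Function('h')(L) = Add(1, Mul(Rational(-7, 6), L)) (Function('h')(L) = Mul(Rational(1, 6), Add(L, Mul(2, Add(3, Mul(-4, L))))) = Mul(Rational(1, 6), Add(L, Add(6, Mul(-8, L)))) = Mul(Rational(1, 6), Add(6, Mul(-7, L))) = Add(1, Mul(Rational(-7, 6), L)))
Add(Function('h')(23), Mul(-1, -4748)) = Add(Add(1, Mul(Rational(-7, 6), 23)), Mul(-1, -4748)) = Add(Add(1, Rational(-161, 6)), 4748) = Add(Rational(-155, 6), 4748) = Rational(28333, 6)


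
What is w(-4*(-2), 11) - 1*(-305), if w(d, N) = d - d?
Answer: 305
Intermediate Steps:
w(d, N) = 0
w(-4*(-2), 11) - 1*(-305) = 0 - 1*(-305) = 0 + 305 = 305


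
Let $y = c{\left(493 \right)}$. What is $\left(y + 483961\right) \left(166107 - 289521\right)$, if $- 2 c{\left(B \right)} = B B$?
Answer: $-44729738211$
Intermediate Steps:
$c{\left(B \right)} = - \frac{B^{2}}{2}$ ($c{\left(B \right)} = - \frac{B B}{2} = - \frac{B^{2}}{2}$)
$y = - \frac{243049}{2}$ ($y = - \frac{493^{2}}{2} = \left(- \frac{1}{2}\right) 243049 = - \frac{243049}{2} \approx -1.2152 \cdot 10^{5}$)
$\left(y + 483961\right) \left(166107 - 289521\right) = \left(- \frac{243049}{2} + 483961\right) \left(166107 - 289521\right) = \frac{724873}{2} \left(-123414\right) = -44729738211$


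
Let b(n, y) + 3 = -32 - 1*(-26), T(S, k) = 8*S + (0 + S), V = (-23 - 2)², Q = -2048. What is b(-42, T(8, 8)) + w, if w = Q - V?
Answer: -2682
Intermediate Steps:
V = 625 (V = (-25)² = 625)
T(S, k) = 9*S (T(S, k) = 8*S + S = 9*S)
b(n, y) = -9 (b(n, y) = -3 + (-32 - 1*(-26)) = -3 + (-32 + 26) = -3 - 6 = -9)
w = -2673 (w = -2048 - 1*625 = -2048 - 625 = -2673)
b(-42, T(8, 8)) + w = -9 - 2673 = -2682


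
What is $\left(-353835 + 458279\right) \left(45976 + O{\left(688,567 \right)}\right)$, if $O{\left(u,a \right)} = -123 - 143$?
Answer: $4774135240$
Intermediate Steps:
$O{\left(u,a \right)} = -266$ ($O{\left(u,a \right)} = -123 - 143 = -266$)
$\left(-353835 + 458279\right) \left(45976 + O{\left(688,567 \right)}\right) = \left(-353835 + 458279\right) \left(45976 - 266\right) = 104444 \cdot 45710 = 4774135240$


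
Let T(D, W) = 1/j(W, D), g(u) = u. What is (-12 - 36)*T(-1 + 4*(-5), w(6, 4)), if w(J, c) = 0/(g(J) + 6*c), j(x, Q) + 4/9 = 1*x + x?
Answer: 108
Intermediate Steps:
j(x, Q) = -4/9 + 2*x (j(x, Q) = -4/9 + (1*x + x) = -4/9 + (x + x) = -4/9 + 2*x)
w(J, c) = 0 (w(J, c) = 0/(J + 6*c) = 0)
T(D, W) = 1/(-4/9 + 2*W)
(-12 - 36)*T(-1 + 4*(-5), w(6, 4)) = (-12 - 36)*(9/(2*(-2 + 9*0))) = -216/(-2 + 0) = -216/(-2) = -216*(-1)/2 = -48*(-9/4) = 108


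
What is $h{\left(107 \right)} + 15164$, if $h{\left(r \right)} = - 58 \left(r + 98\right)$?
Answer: $3274$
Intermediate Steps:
$h{\left(r \right)} = -5684 - 58 r$ ($h{\left(r \right)} = - 58 \left(98 + r\right) = -5684 - 58 r$)
$h{\left(107 \right)} + 15164 = \left(-5684 - 6206\right) + 15164 = -11890 + 15164 = 3274$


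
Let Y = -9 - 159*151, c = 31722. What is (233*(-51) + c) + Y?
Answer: -4179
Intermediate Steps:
Y = -24018 (Y = -9 - 24009 = -24018)
(233*(-51) + c) + Y = (233*(-51) + 31722) - 24018 = (-11883 + 31722) - 24018 = 19839 - 24018 = -4179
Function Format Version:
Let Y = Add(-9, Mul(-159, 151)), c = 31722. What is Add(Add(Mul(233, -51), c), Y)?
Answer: -4179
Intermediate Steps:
Y = -24018 (Y = Add(-9, -24009) = -24018)
Add(Add(Mul(233, -51), c), Y) = Add(Add(Mul(233, -51), 31722), -24018) = Add(Add(-11883, 31722), -24018) = Add(19839, -24018) = -4179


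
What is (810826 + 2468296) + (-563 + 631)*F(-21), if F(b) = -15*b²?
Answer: 2829302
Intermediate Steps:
(810826 + 2468296) + (-563 + 631)*F(-21) = (810826 + 2468296) + (-563 + 631)*(-15*(-21)²) = 3279122 + 68*(-15*441) = 3279122 + 68*(-6615) = 3279122 - 449820 = 2829302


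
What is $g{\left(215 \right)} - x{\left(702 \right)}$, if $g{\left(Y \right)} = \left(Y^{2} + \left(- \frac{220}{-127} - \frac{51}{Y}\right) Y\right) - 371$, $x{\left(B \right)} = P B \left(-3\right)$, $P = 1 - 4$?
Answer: $\frac{5061895}{127} \approx 39857.0$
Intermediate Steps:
$P = -3$
$x{\left(B \right)} = 9 B$ ($x{\left(B \right)} = - 3 B \left(-3\right) = 9 B$)
$g{\left(Y \right)} = -371 + Y^{2} + Y \left(\frac{220}{127} - \frac{51}{Y}\right)$ ($g{\left(Y \right)} = \left(Y^{2} + \left(\left(-220\right) \left(- \frac{1}{127}\right) - \frac{51}{Y}\right) Y\right) - 371 = \left(Y^{2} + \left(\frac{220}{127} - \frac{51}{Y}\right) Y\right) - 371 = \left(Y^{2} + Y \left(\frac{220}{127} - \frac{51}{Y}\right)\right) - 371 = -371 + Y^{2} + Y \left(\frac{220}{127} - \frac{51}{Y}\right)$)
$g{\left(215 \right)} - x{\left(702 \right)} = \left(-422 + 215^{2} + \frac{220}{127} \cdot 215\right) - 9 \cdot 702 = \left(-422 + 46225 + \frac{47300}{127}\right) - 6318 = \frac{5864281}{127} - 6318 = \frac{5061895}{127}$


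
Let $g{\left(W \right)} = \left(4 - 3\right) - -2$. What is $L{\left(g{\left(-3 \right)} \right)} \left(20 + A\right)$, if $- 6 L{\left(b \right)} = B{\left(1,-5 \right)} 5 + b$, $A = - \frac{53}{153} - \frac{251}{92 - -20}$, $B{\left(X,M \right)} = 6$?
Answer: $- \frac{3282191}{34272} \approx -95.769$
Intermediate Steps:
$A = - \frac{44339}{17136}$ ($A = \left(-53\right) \frac{1}{153} - \frac{251}{92 + 20} = - \frac{53}{153} - \frac{251}{112} = - \frac{44339}{17136} \approx -2.5875$)
$g{\left(W \right)} = 3$ ($g{\left(W \right)} = 1 + 2 = 3$)
$L{\left(b \right)} = -5 - \frac{b}{6}$ ($L{\left(b \right)} = - \frac{6 \cdot 5 + b}{6} = - \frac{30 + b}{6} = -5 - \frac{b}{6}$)
$L{\left(g{\left(-3 \right)} \right)} \left(20 + A\right) = \left(-5 - \frac{1}{2}\right) \left(20 - \frac{44339}{17136}\right) = \left(-5 - \frac{1}{2}\right) \frac{298381}{17136} = \left(- \frac{11}{2}\right) \frac{298381}{17136} = - \frac{3282191}{34272}$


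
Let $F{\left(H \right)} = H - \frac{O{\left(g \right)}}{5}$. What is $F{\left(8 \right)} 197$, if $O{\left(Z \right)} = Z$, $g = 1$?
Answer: $\frac{7683}{5} \approx 1536.6$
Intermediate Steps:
$F{\left(H \right)} = - \frac{1}{5} + H$ ($F{\left(H \right)} = H - 1 \cdot \frac{1}{5} = H - \frac{1}{5} = - \frac{1}{5} + H$)
$F{\left(8 \right)} 197 = \left(- \frac{1}{5} + 8\right) 197 = \frac{39}{5} \cdot 197 = \frac{7683}{5}$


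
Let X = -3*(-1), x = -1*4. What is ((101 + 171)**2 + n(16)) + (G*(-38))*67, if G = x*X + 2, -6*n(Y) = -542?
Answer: 298603/3 ≈ 99534.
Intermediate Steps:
x = -4
n(Y) = 271/3 (n(Y) = -1/6*(-542) = 271/3)
X = 3
G = -10 (G = -4*3 + 2 = -12 + 2 = -10)
((101 + 171)**2 + n(16)) + (G*(-38))*67 = ((101 + 171)**2 + 271/3) - 10*(-38)*67 = (272**2 + 271/3) + 380*67 = (73984 + 271/3) + 25460 = 222223/3 + 25460 = 298603/3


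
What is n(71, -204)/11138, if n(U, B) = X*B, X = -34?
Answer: 3468/5569 ≈ 0.62273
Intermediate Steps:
n(U, B) = -34*B
n(71, -204)/11138 = -34*(-204)/11138 = 6936*(1/11138) = 3468/5569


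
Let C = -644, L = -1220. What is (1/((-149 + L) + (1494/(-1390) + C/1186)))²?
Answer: 169855258225/319088935381939776 ≈ 5.3231e-7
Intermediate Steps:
(1/((-149 + L) + (1494/(-1390) + C/1186)))² = (1/((-149 - 1220) + (1494/(-1390) - 644/1186)))² = (1/(-1369 + (1494*(-1/1390) - 644*1/1186)))² = (1/(-1369 + (-747/695 - 322/593)))² = (1/(-1369 - 666761/412135))² = (1/(-564879576/412135))² = (-412135/564879576)² = 169855258225/319088935381939776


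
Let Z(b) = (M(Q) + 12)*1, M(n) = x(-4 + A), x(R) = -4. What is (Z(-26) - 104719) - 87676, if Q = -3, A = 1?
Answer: -192387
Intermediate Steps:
M(n) = -4
Z(b) = 8 (Z(b) = (-4 + 12)*1 = 8*1 = 8)
(Z(-26) - 104719) - 87676 = (8 - 104719) - 87676 = -104711 - 87676 = -192387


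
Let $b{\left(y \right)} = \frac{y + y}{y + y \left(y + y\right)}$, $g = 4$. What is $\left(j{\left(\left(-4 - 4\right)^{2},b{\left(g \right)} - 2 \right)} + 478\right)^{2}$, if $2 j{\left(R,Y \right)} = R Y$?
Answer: $\frac{14364100}{81} \approx 1.7733 \cdot 10^{5}$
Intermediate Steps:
$b{\left(y \right)} = \frac{2 y}{y + 2 y^{2}}$ ($b{\left(y \right)} = \frac{2 y}{y + y 2 y} = \frac{2 y}{y + 2 y^{2}}$)
$j{\left(R,Y \right)} = \frac{R Y}{2}$
$\left(j{\left(\left(-4 - 4\right)^{2},b{\left(g \right)} - 2 \right)} + 478\right)^{2} = \left(\frac{\left(-4 - 4\right)^{2} \left(\frac{2}{1 + 2 \cdot 4} - 2\right)}{2} + 478\right)^{2} = \left(\frac{\left(-8\right)^{2} \left(\frac{2}{1 + 8} - 2\right)}{2} + 478\right)^{2} = \left(\frac{1}{2} \cdot 64 \left(\frac{2}{9} - 2\right) + 478\right)^{2} = \left(\frac{1}{2} \cdot 64 \left(- \frac{16}{9}\right) + 478\right)^{2} = \left(- \frac{512}{9} + 478\right)^{2} = \left(\frac{3790}{9}\right)^{2} = \frac{14364100}{81}$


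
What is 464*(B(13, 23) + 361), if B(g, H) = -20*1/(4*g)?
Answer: 2175232/13 ≈ 1.6733e+5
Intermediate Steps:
B(g, H) = -5/g (B(g, H) = -20*1/(4*g) = -5/g)
464*(B(13, 23) + 361) = 464*(-5/13 + 361) = 464*(4688/13) = 2175232/13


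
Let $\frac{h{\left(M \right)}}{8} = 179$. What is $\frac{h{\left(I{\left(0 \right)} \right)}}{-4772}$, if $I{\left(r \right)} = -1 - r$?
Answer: $- \frac{358}{1193} \approx -0.30008$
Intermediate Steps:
$h{\left(M \right)} = 1432$ ($h{\left(M \right)} = 8 \cdot 179 = 1432$)
$\frac{h{\left(I{\left(0 \right)} \right)}}{-4772} = \frac{1432}{-4772} = 1432 \left(- \frac{1}{4772}\right) = - \frac{358}{1193}$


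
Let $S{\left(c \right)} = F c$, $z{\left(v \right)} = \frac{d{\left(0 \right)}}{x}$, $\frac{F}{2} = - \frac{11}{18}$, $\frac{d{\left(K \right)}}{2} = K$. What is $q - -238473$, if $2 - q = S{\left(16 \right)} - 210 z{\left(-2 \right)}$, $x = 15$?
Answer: $\frac{2146451}{9} \approx 2.3849 \cdot 10^{5}$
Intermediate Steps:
$d{\left(K \right)} = 2 K$
$F = - \frac{11}{9}$ ($F = 2 \left(- \frac{11}{18}\right) = - \frac{11}{9} \approx -1.2222$)
$z{\left(v \right)} = 0$ ($z{\left(v \right)} = \frac{2 \cdot 0}{15} = 0 \cdot \frac{1}{15} = 0$)
$S{\left(c \right)} = - \frac{11 c}{9}$
$q = \frac{194}{9}$ ($q = 2 - \left(\left(- \frac{11}{9}\right) 16 - 0\right) = 2 - \left(- \frac{176}{9} + 0\right) = 2 - - \frac{176}{9} = 2 + \frac{176}{9} = \frac{194}{9} \approx 21.556$)
$q - -238473 = \frac{194}{9} - -238473 = \frac{194}{9} + 238473 = \frac{2146451}{9}$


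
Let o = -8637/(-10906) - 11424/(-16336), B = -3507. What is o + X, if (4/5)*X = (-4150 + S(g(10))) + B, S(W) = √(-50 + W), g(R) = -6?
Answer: -213119024683/22270052 + 5*I*√14/2 ≈ -9569.8 + 9.3541*I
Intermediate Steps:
o = 16605261/11135026 (o = -8637*(-1/10906) - 11424*(-1/16336) = 8637/10906 + 714/1021 = 16605261/11135026 ≈ 1.4913)
X = -38285/4 + 5*I*√14/2 (X = 5*((-4150 + √(-50 - 6)) - 3507)/4 = 5*((-4150 + √(-56)) - 3507)/4 = 5*((-4150 + 2*I*√14) - 3507)/4 = 5*(-7657 + 2*I*√14)/4 = -38285/4 + 5*I*√14/2 ≈ -9571.3 + 9.3541*I)
o + X = 16605261/11135026 + (-38285/4 + 5*I*√14/2) = -213119024683/22270052 + 5*I*√14/2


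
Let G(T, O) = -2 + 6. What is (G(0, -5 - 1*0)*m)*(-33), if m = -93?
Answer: 12276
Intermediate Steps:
G(T, O) = 4
(G(0, -5 - 1*0)*m)*(-33) = (4*(-93))*(-33) = -372*(-33) = 12276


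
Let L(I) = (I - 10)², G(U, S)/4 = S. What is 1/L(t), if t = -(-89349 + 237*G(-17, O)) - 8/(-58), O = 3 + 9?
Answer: 841/5111808986761 ≈ 1.6452e-10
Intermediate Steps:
O = 12
G(U, S) = 4*S
t = 2261221/29 (t = -237/(1/(-377 + 4*12)) - 8/(-58) = -237/(1/(-377 + 48)) - 8*(-1/58) = -237/(1/(-329)) + 4/29 = -237/(-1/329) + 4/29 = -237*(-329) + 4/29 = 77973 + 4/29 = 2261221/29 ≈ 77973.)
L(I) = (-10 + I)²
1/L(t) = 1/((-10 + 2261221/29)²) = 1/((2260931/29)²) = 1/(5111808986761/841) = 841/5111808986761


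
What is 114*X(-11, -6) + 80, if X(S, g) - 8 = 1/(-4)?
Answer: 1927/2 ≈ 963.50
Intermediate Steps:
X(S, g) = 31/4 (X(S, g) = 8 + 1/(-4) = 8 - 1/4 = 31/4)
114*X(-11, -6) + 80 = 114*(31/4) + 80 = 1767/2 + 80 = 1927/2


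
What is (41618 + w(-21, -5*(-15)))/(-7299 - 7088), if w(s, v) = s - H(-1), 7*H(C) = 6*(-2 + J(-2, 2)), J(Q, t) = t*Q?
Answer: -291215/100709 ≈ -2.8916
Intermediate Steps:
J(Q, t) = Q*t
H(C) = -36/7 (H(C) = (6*(-2 - 2*2))/7 = (6*(-2 - 4))/7 = (6*(-6))/7 = (⅐)*(-36) = -36/7)
w(s, v) = 36/7 + s (w(s, v) = s - 1*(-36/7) = s + 36/7 = 36/7 + s)
(41618 + w(-21, -5*(-15)))/(-7299 - 7088) = (41618 + (36/7 - 21))/(-7299 - 7088) = (41618 - 111/7)/(-14387) = (291215/7)*(-1/14387) = -291215/100709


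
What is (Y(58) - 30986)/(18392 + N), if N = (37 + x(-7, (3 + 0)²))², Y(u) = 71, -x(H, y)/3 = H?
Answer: -10305/7252 ≈ -1.4210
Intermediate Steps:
x(H, y) = -3*H
N = 3364 (N = (37 - 3*(-7))² = (37 + 21)² = 58² = 3364)
(Y(58) - 30986)/(18392 + N) = (71 - 30986)/(18392 + 3364) = -30915/21756 = -30915*1/21756 = -10305/7252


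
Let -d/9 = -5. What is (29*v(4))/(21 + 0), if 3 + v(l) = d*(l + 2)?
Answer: 2581/7 ≈ 368.71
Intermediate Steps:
d = 45 (d = -9*(-5) = 45)
v(l) = 87 + 45*l (v(l) = -3 + 45*(l + 2) = -3 + 45*(2 + l) = -3 + (90 + 45*l) = 87 + 45*l)
(29*v(4))/(21 + 0) = (29*(87 + 45*4))/(21 + 0) = (29*(87 + 180))/21 = (29*267)*(1/21) = 7743*(1/21) = 2581/7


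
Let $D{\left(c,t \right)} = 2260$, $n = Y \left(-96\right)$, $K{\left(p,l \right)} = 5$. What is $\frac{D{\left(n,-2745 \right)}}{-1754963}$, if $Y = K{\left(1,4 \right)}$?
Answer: $- \frac{2260}{1754963} \approx -0.0012878$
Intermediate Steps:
$Y = 5$
$n = -480$ ($n = 5 \left(-96\right) = -480$)
$\frac{D{\left(n,-2745 \right)}}{-1754963} = \frac{2260}{-1754963} = 2260 \left(- \frac{1}{1754963}\right) = - \frac{2260}{1754963}$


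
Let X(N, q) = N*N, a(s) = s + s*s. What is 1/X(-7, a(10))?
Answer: 1/49 ≈ 0.020408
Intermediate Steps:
a(s) = s + s**2
X(N, q) = N**2
1/X(-7, a(10)) = 1/((-7)**2) = 1/49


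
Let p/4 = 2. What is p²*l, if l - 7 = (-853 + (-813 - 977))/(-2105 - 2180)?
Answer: 2088832/4285 ≈ 487.48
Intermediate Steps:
p = 8 (p = 4*2 = 8)
l = 32638/4285 (l = 7 + (-853 + (-813 - 977))/(-2105 - 2180) = 7 + (-853 - 1790)/(-4285) = 7 - 2643*(-1/4285) = 7 + 2643/4285 = 32638/4285 ≈ 7.6168)
p²*l = 8²*(32638/4285) = 64*(32638/4285) = 2088832/4285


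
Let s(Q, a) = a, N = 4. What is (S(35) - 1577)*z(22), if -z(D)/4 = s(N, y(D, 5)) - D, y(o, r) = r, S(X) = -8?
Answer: -107780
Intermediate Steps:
z(D) = -20 + 4*D (z(D) = -4*(5 - D) = -20 + 4*D)
(S(35) - 1577)*z(22) = (-8 - 1577)*(-20 + 4*22) = -1585*(-20 + 88) = -1585*68 = -107780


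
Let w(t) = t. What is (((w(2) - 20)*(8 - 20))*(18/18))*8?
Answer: 1728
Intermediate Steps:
(((w(2) - 20)*(8 - 20))*(18/18))*8 = (((2 - 20)*(8 - 20))*(18/18))*8 = ((-18*(-12))*(18*(1/18)))*8 = (216*1)*8 = 216*8 = 1728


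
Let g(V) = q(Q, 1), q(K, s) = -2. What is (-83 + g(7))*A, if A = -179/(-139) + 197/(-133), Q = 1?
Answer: 303960/18487 ≈ 16.442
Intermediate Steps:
g(V) = -2
A = -3576/18487 (A = -179*(-1/139) + 197*(-1/133) = 179/139 - 197/133 = -3576/18487 ≈ -0.19343)
(-83 + g(7))*A = (-83 - 2)*(-3576/18487) = -85*(-3576/18487) = 303960/18487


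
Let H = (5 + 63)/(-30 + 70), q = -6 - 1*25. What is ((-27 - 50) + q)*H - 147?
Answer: -1653/5 ≈ -330.60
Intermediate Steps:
q = -31 (q = -6 - 25 = -31)
H = 17/10 (H = 68/40 = 68*(1/40) = 17/10 ≈ 1.7000)
((-27 - 50) + q)*H - 147 = ((-27 - 50) - 31)*(17/10) - 147 = (-77 - 31)*(17/10) - 147 = -108*17/10 - 147 = -918/5 - 147 = -1653/5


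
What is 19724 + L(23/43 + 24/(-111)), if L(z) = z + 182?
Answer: 31670953/1591 ≈ 19906.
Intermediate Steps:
L(z) = 182 + z
19724 + L(23/43 + 24/(-111)) = 19724 + (182 + (23/43 + 24/(-111))) = 19724 + (182 + (23*(1/43) + 24*(-1/111))) = 19724 + (182 + (23/43 - 8/37)) = 19724 + (182 + 507/1591) = 19724 + 290069/1591 = 31670953/1591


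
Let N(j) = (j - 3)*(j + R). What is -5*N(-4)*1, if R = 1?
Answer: -105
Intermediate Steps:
N(j) = (1 + j)*(-3 + j) (N(j) = (j - 3)*(j + 1) = (-3 + j)*(1 + j) = (1 + j)*(-3 + j))
-5*N(-4)*1 = -5*(-3 + (-4)² - 2*(-4))*1 = -5*(-3 + 16 + 8)*1 = -5*21*1 = -105*1 = -105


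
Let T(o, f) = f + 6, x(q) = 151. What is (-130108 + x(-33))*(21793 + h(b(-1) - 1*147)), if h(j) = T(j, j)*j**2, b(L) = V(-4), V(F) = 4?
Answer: 361244072040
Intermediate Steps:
T(o, f) = 6 + f
b(L) = 4
h(j) = j**2*(6 + j) (h(j) = (6 + j)*j**2 = j**2*(6 + j))
(-130108 + x(-33))*(21793 + h(b(-1) - 1*147)) = (-130108 + 151)*(21793 + (4 - 1*147)**2*(6 + (4 - 1*147))) = -129957*(21793 + (4 - 147)**2*(6 + (4 - 147))) = -129957*(21793 + (-143)**2*(6 - 143)) = -129957*(21793 + 20449*(-137)) = -129957*(21793 - 2801513) = -129957*(-2779720) = 361244072040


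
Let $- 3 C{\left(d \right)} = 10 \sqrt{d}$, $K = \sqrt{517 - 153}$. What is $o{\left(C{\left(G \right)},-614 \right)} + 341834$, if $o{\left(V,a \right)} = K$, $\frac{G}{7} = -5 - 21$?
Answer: $341834 + 2 \sqrt{91} \approx 3.4185 \cdot 10^{5}$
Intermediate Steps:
$G = -182$ ($G = 7 \left(-5 - 21\right) = 7 \left(-26\right) = -182$)
$K = 2 \sqrt{91}$ ($K = \sqrt{364} = 2 \sqrt{91} \approx 19.079$)
$C{\left(d \right)} = - \frac{10 \sqrt{d}}{3}$
$o{\left(V,a \right)} = 2 \sqrt{91}$
$o{\left(C{\left(G \right)},-614 \right)} + 341834 = 2 \sqrt{91} + 341834 = 341834 + 2 \sqrt{91}$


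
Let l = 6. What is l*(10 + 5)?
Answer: 90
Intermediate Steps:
l*(10 + 5) = 6*(10 + 5) = 6*15 = 90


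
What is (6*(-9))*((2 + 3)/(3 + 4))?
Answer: -270/7 ≈ -38.571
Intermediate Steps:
(6*(-9))*((2 + 3)/(3 + 4)) = -270/7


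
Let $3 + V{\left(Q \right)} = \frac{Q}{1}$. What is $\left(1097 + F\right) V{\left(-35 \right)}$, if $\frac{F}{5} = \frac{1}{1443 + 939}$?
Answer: $- \frac{49648121}{1191} \approx -41686.0$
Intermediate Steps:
$V{\left(Q \right)} = -3 + Q$ ($V{\left(Q \right)} = -3 + \frac{Q}{1} = -3 + Q 1 = -3 + Q$)
$F = \frac{5}{2382}$ ($F = \frac{5}{1443 + 939} = \frac{5}{2382} \approx 0.0020991$)
$\left(1097 + F\right) V{\left(-35 \right)} = \left(1097 + \frac{5}{2382}\right) \left(-3 - 35\right) = \frac{2613059}{2382} \left(-38\right) = - \frac{49648121}{1191}$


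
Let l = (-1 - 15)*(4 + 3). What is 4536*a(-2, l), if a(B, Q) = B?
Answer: -9072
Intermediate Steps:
l = -112 (l = -16*7 = -112)
4536*a(-2, l) = 4536*(-2) = -9072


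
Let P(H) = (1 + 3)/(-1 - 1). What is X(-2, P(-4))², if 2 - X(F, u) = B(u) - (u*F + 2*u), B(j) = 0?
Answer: 4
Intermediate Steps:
P(H) = -2 (P(H) = 4/(-2) = 4*(-½) = -2)
X(F, u) = 2 + 2*u + F*u (X(F, u) = 2 - (0 - (u*F + 2*u)) = 2 - (0 - (F*u + 2*u)) = 2 - (0 - (2*u + F*u)) = 2 - (0 + (-2*u - F*u)) = 2 - (-2*u - F*u) = 2 + (2*u + F*u) = 2 + 2*u + F*u)
X(-2, P(-4))² = (2 + 2*(-2) - 2*(-2))² = (2 - 4 + 4)² = 2² = 4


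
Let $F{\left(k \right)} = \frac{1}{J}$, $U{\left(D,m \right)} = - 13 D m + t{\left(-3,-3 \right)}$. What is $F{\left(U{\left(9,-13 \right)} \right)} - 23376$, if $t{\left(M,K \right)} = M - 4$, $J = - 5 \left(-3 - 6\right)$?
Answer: $- \frac{1051919}{45} \approx -23376.0$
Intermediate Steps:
$J = 45$ ($J = \left(-5\right) \left(-9\right) = 45$)
$t{\left(M,K \right)} = -4 + M$
$U{\left(D,m \right)} = -7 - 13 D m$ ($U{\left(D,m \right)} = - 13 D m - 7 = -7 - 13 D m$)
$F{\left(k \right)} = \frac{1}{45}$
$F{\left(U{\left(9,-13 \right)} \right)} - 23376 = \frac{1}{45} - 23376 = - \frac{1051919}{45}$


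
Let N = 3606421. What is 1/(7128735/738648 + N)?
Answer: 246216/887960929181 ≈ 2.7728e-7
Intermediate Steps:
1/(7128735/738648 + N) = 1/(7128735/738648 + 3606421) = 1/(7128735*(1/738648) + 3606421) = 1/(2376245/246216 + 3606421) = 1/(887960929181/246216) = 246216/887960929181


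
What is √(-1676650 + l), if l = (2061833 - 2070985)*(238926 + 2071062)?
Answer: I*√21142686826 ≈ 1.4541e+5*I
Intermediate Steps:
l = -21141010176 (l = -9152*2309988 = -21141010176)
√(-1676650 + l) = √(-1676650 - 21141010176) = √(-21142686826) = I*√21142686826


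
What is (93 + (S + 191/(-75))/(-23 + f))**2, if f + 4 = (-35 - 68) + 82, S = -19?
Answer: 442092676/50625 ≈ 8732.7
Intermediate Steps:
f = -25 (f = -4 + ((-35 - 68) + 82) = -4 + (-103 + 82) = -4 - 21 = -25)
(93 + (S + 191/(-75))/(-23 + f))**2 = (93 + (-19 + 191/(-75))/(-23 - 25))**2 = (93 + (-19 + 191*(-1/75))/(-48))**2 = (93 + (-19 - 191/75)*(-1/48))**2 = (93 - 1616/75*(-1/48))**2 = (93 + 101/225)**2 = (21026/225)**2 = 442092676/50625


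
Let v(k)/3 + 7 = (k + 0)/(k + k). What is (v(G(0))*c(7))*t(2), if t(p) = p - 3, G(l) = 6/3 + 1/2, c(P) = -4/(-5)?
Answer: 78/5 ≈ 15.600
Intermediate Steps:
c(P) = ⅘ (c(P) = -4*(-⅕) = ⅘)
G(l) = 5/2 (G(l) = 6*(⅓) + 1*(½) = 2 + ½ = 5/2)
v(k) = -39/2 (v(k) = -21 + 3*((k + 0)/(k + k)) = -21 + 3*(k/((2*k))) = -21 + 3*(k*(1/(2*k))) = -21 + 3*(½) = -21 + 3/2 = -39/2)
t(p) = -3 + p
(v(G(0))*c(7))*t(2) = (-39/2*⅘)*(-3 + 2) = -78/5*(-1) = 78/5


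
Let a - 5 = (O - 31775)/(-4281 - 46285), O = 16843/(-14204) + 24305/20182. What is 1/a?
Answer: 7247754431224/40793161725823 ≈ 0.17767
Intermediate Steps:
O = 2651397/143332564 (O = 16843*(-1/14204) + 24305*(1/20182) = -16843/14204 + 24305/20182 = 2651397/143332564 ≈ 0.018498)
a = 40793161725823/7247754431224 (a = 5 + (2651397/143332564 - 31775)/(-4281 - 46285) = 5 - 4554389569703/143332564/(-50566) = 5 - 4554389569703/143332564*(-1/50566) = 5 + 4554389569703/7247754431224 = 40793161725823/7247754431224 ≈ 5.6284)
1/a = 1/(40793161725823/7247754431224) = 7247754431224/40793161725823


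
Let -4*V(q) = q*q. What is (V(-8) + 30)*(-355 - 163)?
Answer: -7252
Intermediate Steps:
V(q) = -q²/4 (V(q) = -q*q/4 = -q²/4)
(V(-8) + 30)*(-355 - 163) = (-¼*(-8)² + 30)*(-355 - 163) = (-¼*64 + 30)*(-518) = (-16 + 30)*(-518) = 14*(-518) = -7252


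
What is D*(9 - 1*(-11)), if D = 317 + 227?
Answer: 10880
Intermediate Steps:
D = 544
D*(9 - 1*(-11)) = 544*(9 - 1*(-11)) = 544*(9 + 11) = 544*20 = 10880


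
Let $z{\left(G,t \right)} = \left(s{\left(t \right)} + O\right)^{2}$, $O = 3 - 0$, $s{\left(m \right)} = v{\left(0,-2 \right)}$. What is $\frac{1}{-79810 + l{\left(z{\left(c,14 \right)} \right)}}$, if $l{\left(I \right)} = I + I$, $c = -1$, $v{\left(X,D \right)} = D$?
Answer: $- \frac{1}{79808} \approx -1.253 \cdot 10^{-5}$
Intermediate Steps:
$s{\left(m \right)} = -2$
$O = 3$ ($O = 3 + 0 = 3$)
$z{\left(G,t \right)} = 1$ ($z{\left(G,t \right)} = \left(-2 + 3\right)^{2} = 1^{2} = 1$)
$l{\left(I \right)} = 2 I$
$\frac{1}{-79810 + l{\left(z{\left(c,14 \right)} \right)}} = \frac{1}{-79810 + 2 \cdot 1} = \frac{1}{-79810 + 2} = \frac{1}{-79808} = - \frac{1}{79808}$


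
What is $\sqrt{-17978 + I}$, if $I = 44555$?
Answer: $3 \sqrt{2953} \approx 163.02$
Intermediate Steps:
$\sqrt{-17978 + I} = \sqrt{-17978 + 44555} = \sqrt{26577} = 3 \sqrt{2953}$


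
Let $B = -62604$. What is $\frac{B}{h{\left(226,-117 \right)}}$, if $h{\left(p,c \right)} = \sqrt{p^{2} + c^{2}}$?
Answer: $- \frac{62604 \sqrt{64765}}{64765} \approx -246.0$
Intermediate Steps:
$h{\left(p,c \right)} = \sqrt{c^{2} + p^{2}}$
$\frac{B}{h{\left(226,-117 \right)}} = - \frac{62604}{\sqrt{\left(-117\right)^{2} + 226^{2}}} = - \frac{62604}{\sqrt{13689 + 51076}} = - \frac{62604}{\sqrt{64765}} = - 62604 \frac{\sqrt{64765}}{64765} = - \frac{62604 \sqrt{64765}}{64765}$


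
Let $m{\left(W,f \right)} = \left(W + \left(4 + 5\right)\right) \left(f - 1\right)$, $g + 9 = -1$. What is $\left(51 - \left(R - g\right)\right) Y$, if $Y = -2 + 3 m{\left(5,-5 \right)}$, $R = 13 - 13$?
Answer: $-10414$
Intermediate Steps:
$g = -10$ ($g = -9 - 1 = -10$)
$R = 0$ ($R = 13 - 13 = 0$)
$m{\left(W,f \right)} = \left(-1 + f\right) \left(9 + W\right)$ ($m{\left(W,f \right)} = \left(W + 9\right) \left(-1 + f\right) = \left(9 + W\right) \left(-1 + f\right) = \left(-1 + f\right) \left(9 + W\right)$)
$Y = -254$ ($Y = -2 + 3 \left(-9 - 5 + 9 \left(-5\right) + 5 \left(-5\right)\right) = -2 + 3 \left(-9 - 5 - 45 - 25\right) = -2 + 3 \left(-84\right) = -2 - 252 = -254$)
$\left(51 - \left(R - g\right)\right) Y = \left(51 - 10\right) \left(-254\right) = 41 \left(-254\right) = -10414$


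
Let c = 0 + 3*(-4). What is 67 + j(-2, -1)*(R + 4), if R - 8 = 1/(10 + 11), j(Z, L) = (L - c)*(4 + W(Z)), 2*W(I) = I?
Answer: 3252/7 ≈ 464.57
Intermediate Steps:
W(I) = I/2
c = -12 (c = 0 - 12 = -12)
j(Z, L) = (4 + Z/2)*(12 + L) (j(Z, L) = (L - 1*(-12))*(4 + Z/2) = (L + 12)*(4 + Z/2) = (12 + L)*(4 + Z/2) = (4 + Z/2)*(12 + L))
R = 169/21 (R = 8 + 1/(10 + 11) = 8 + 1/21 = 169/21 ≈ 8.0476)
67 + j(-2, -1)*(R + 4) = 67 + (48 + 4*(-1) + 6*(-2) + (½)*(-1)*(-2))*(169/21 + 4) = 67 + (48 - 4 - 12 + 1)*(253/21) = 67 + 33*(253/21) = 67 + 2783/7 = 3252/7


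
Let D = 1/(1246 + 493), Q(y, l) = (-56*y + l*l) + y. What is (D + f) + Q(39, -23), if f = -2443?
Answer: -7058600/1739 ≈ -4059.0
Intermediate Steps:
Q(y, l) = l² - 55*y (Q(y, l) = (-56*y + l²) + y = (l² - 56*y) + y = l² - 55*y)
D = 1/1739 ≈ 0.00057504
(D + f) + Q(39, -23) = (1/1739 - 2443) + ((-23)² - 55*39) = -4248376/1739 + (529 - 2145) = -4248376/1739 - 1616 = -7058600/1739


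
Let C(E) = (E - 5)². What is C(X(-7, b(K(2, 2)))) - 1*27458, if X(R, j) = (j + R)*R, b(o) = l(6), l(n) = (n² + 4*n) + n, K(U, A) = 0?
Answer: 147266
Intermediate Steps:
l(n) = n² + 5*n
b(o) = 66 (b(o) = 6*(5 + 6) = 6*11 = 66)
X(R, j) = R*(R + j) (X(R, j) = (R + j)*R = R*(R + j))
C(E) = (-5 + E)²
C(X(-7, b(K(2, 2)))) - 1*27458 = (-5 - 7*(-7 + 66))² - 1*27458 = (-5 - 7*59)² - 27458 = (-5 - 413)² - 27458 = (-418)² - 27458 = 174724 - 27458 = 147266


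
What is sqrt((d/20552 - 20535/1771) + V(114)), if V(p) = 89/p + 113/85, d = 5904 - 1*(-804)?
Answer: I*sqrt(90821307273110982645)/3149041665 ≈ 3.0263*I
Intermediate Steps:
d = 6708 (d = 5904 + 804 = 6708)
V(p) = 113/85 + 89/p (V(p) = 89/p + 113*(1/85) = 89/p + 113/85 = 113/85 + 89/p)
sqrt((d/20552 - 20535/1771) + V(114)) = sqrt((6708/20552 - 20535/1771) + (113/85 + 89/114)) = sqrt((6708*(1/20552) - 20535*1/1771) + (113/85 + 89*(1/114))) = sqrt((1677/5138 - 20535/1771) + (113/85 + 89/114)) = sqrt(-14648409/1299914 + 20447/9690) = sqrt(-28840935413/3149041665) = I*sqrt(90821307273110982645)/3149041665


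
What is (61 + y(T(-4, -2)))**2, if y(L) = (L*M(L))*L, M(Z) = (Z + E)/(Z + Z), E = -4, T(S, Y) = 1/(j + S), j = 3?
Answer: 16129/4 ≈ 4032.3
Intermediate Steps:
T(S, Y) = 1/(3 + S)
M(Z) = (-4 + Z)/(2*Z) (M(Z) = (Z - 4)/(Z + Z) = (-4 + Z)/((2*Z)) = (-4 + Z)*(1/(2*Z)) = (-4 + Z)/(2*Z))
y(L) = L*(-2 + L/2) (y(L) = (L*((-4 + L)/(2*L)))*L = (-2 + L/2)*L = L*(-2 + L/2))
(61 + y(T(-4, -2)))**2 = (61 + (-4 + 1/(3 - 4))/(2*(3 - 4)))**2 = (61 + (1/2)*(-4 + 1/(-1))/(-1))**2 = (61 + (1/2)*(-1)*(-4 - 1))**2 = (61 + (1/2)*(-1)*(-5))**2 = (61 + 5/2)**2 = (127/2)**2 = 16129/4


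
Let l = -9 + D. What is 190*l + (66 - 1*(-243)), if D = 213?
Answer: 39069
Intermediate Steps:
l = 204 (l = -9 + 213 = 204)
190*l + (66 - 1*(-243)) = 190*204 + (66 - 1*(-243)) = 38760 + (66 + 243) = 38760 + 309 = 39069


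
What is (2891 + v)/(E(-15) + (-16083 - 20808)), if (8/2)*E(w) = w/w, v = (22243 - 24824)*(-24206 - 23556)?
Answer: -493106452/147563 ≈ -3341.7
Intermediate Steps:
v = 123273722 (v = -2581*(-47762) = 123273722)
E(w) = 1/4 (E(w) = (w/w)/4 = (1/4)*1 = 1/4)
(2891 + v)/(E(-15) + (-16083 - 20808)) = (2891 + 123273722)/(1/4 + (-16083 - 20808)) = 123276613/(1/4 - 36891) = 123276613/(-147563/4) = 123276613*(-4/147563) = -493106452/147563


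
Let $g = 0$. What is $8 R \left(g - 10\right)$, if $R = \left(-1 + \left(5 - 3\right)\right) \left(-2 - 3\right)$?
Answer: $400$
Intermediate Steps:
$R = -5$ ($R = \left(-1 + 2\right) \left(-5\right) = 1 \left(-5\right) = -5$)
$8 R \left(g - 10\right) = 8 \left(-5\right) \left(0 - 10\right) = - 40 \left(0 - 10\right) = \left(-40\right) \left(-10\right) = 400$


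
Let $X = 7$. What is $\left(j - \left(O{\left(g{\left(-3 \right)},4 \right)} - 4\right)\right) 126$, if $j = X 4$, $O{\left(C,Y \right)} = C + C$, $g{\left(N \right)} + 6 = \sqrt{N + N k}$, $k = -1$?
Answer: $5544$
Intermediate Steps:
$g{\left(N \right)} = -6$ ($g{\left(N \right)} = -6 + \sqrt{N + N \left(-1\right)} = -6 + \sqrt{N - N} = -6 + \sqrt{0} = -6 + 0 = -6$)
$O{\left(C,Y \right)} = 2 C$
$j = 28$ ($j = 7 \cdot 4 = 28$)
$\left(j - \left(O{\left(g{\left(-3 \right)},4 \right)} - 4\right)\right) 126 = \left(28 - \left(2 \left(-6\right) - 4\right)\right) 126 = \left(28 - \left(-12 - 4\right)\right) 126 = \left(28 - -16\right) 126 = \left(28 + 16\right) 126 = 44 \cdot 126 = 5544$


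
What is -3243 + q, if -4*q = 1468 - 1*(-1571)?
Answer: -16011/4 ≈ -4002.8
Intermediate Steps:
q = -3039/4 (q = -(1468 - 1*(-1571))/4 = -(1468 + 1571)/4 = -¼*3039 = -3039/4 ≈ -759.75)
-3243 + q = -3243 - 3039/4 = -16011/4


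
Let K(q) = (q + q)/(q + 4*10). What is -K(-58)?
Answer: -58/9 ≈ -6.4444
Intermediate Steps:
K(q) = 2*q/(40 + q) (K(q) = (2*q)/(q + 40) = (2*q)/(40 + q) = 2*q/(40 + q))
-K(-58) = -2*(-58)/(40 - 58) = -2*(-58)/(-18) = -2*(-58)*(-1)/18 = -1*58/9 = -58/9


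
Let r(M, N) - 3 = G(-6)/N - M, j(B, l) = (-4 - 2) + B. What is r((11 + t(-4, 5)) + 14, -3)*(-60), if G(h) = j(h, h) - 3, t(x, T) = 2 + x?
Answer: 900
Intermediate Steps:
j(B, l) = -6 + B
G(h) = -9 + h (G(h) = (-6 + h) - 3 = -9 + h)
r(M, N) = 3 - M - 15/N (r(M, N) = 3 + ((-9 - 6)/N - M) = 3 + (-15/N - M) = 3 + (-M - 15/N) = 3 - M - 15/N)
r((11 + t(-4, 5)) + 14, -3)*(-60) = (3 - ((11 + (2 - 4)) + 14) - 15/(-3))*(-60) = (3 - ((11 - 2) + 14) - 15*(-⅓))*(-60) = (3 - (9 + 14) + 5)*(-60) = (3 - 1*23 + 5)*(-60) = (3 - 23 + 5)*(-60) = -15*(-60) = 900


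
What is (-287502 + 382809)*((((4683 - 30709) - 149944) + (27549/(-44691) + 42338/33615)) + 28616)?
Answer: -2344204591297373101/166920885 ≈ -1.4044e+10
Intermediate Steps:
(-287502 + 382809)*((((4683 - 30709) - 149944) + (27549/(-44691) + 42338/33615)) + 28616) = 95307*(((-26026 - 149944) + (27549*(-1/44691) + 42338*(1/33615))) + 28616) = 95307*((-175970 + (-9183/14897 + 42338/33615)) + 28616) = 95307*((-175970 + 322022641/500762655) + 28616) = 95307*(-88118882377709/500762655 + 28616) = 95307*(-73789058242229/500762655) = -2344204591297373101/166920885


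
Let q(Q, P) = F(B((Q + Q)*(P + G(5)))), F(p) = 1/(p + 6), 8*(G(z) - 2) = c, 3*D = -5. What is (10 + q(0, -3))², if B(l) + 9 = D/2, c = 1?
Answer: 50176/529 ≈ 94.851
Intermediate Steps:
D = -5/3 (D = (⅓)*(-5) = -5/3 ≈ -1.6667)
G(z) = 17/8 (G(z) = 2 + (⅛)*1 = 2 + ⅛ = 17/8)
B(l) = -59/6 (B(l) = -9 - 5/3/2 = -9 - 5/3*½ = -9 - ⅚ = -59/6)
F(p) = 1/(6 + p)
q(Q, P) = -6/23 (q(Q, P) = 1/(6 - 59/6) = 1/(-23/6) = -6/23)
(10 + q(0, -3))² = (10 - 6/23)² = (224/23)² = 50176/529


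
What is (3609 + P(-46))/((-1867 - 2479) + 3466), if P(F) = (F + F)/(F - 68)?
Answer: -205759/50160 ≈ -4.1021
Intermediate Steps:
P(F) = 2*F/(-68 + F) (P(F) = (2*F)/(-68 + F) = 2*F/(-68 + F))
(3609 + P(-46))/((-1867 - 2479) + 3466) = (3609 + 2*(-46)/(-68 - 46))/((-1867 - 2479) + 3466) = (3609 + 2*(-46)/(-114))/(-4346 + 3466) = (3609 + 2*(-46)*(-1/114))/(-880) = (3609 + 46/57)*(-1/880) = (205759/57)*(-1/880) = -205759/50160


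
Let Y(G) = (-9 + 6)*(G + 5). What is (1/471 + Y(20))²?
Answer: 1247784976/221841 ≈ 5624.7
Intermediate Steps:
Y(G) = -15 - 3*G (Y(G) = -3*(5 + G) = -15 - 3*G)
(1/471 + Y(20))² = (1/471 + (-15 - 3*20))² = (1/471 + (-15 - 60))² = (1/471 - 75)² = (-35324/471)² = 1247784976/221841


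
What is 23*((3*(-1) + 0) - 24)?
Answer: -621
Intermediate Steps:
23*((3*(-1) + 0) - 24) = 23*((-3 + 0) - 24) = 23*(-3 - 24) = 23*(-27) = -621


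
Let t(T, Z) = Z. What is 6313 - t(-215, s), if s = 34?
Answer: 6279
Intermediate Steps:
6313 - t(-215, s) = 6313 - 1*34 = 6313 - 34 = 6279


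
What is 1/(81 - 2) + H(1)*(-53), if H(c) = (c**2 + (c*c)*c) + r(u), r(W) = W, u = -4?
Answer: 8375/79 ≈ 106.01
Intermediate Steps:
H(c) = -4 + c**2 + c**3 (H(c) = (c**2 + (c*c)*c) - 4 = (c**2 + c**2*c) - 4 = (c**2 + c**3) - 4 = -4 + c**2 + c**3)
1/(81 - 2) + H(1)*(-53) = 1/(81 - 2) + (-4 + 1**2 + 1**3)*(-53) = 1/79 + (-4 + 1 + 1)*(-53) = 1/79 - 2*(-53) = 1/79 + 106 = 8375/79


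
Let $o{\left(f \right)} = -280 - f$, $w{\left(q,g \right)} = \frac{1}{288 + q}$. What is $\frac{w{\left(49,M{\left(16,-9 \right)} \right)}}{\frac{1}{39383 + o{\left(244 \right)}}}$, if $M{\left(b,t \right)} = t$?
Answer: $\frac{38859}{337} \approx 115.31$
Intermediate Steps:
$\frac{w{\left(49,M{\left(16,-9 \right)} \right)}}{\frac{1}{39383 + o{\left(244 \right)}}} = \frac{1}{\left(288 + 49\right) \frac{1}{39383 - 524}} = \frac{1}{337 \frac{1}{39383 - 524}} = \frac{1}{337 \cdot \frac{1}{38859}} = \frac{\frac{1}{\frac{1}{38859}}}{337} = \frac{1}{337} \cdot 38859 = \frac{38859}{337}$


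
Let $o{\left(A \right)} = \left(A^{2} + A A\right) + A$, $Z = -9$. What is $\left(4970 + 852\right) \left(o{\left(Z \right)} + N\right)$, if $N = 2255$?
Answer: $14019376$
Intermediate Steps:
$o{\left(A \right)} = A + 2 A^{2}$ ($o{\left(A \right)} = \left(A^{2} + A^{2}\right) + A = 2 A^{2} + A = A + 2 A^{2}$)
$\left(4970 + 852\right) \left(o{\left(Z \right)} + N\right) = \left(4970 + 852\right) \left(- 9 \left(1 + 2 \left(-9\right)\right) + 2255\right) = 5822 \left(- 9 \left(1 - 18\right) + 2255\right) = 5822 \left(\left(-9\right) \left(-17\right) + 2255\right) = 5822 \left(153 + 2255\right) = 5822 \cdot 2408 = 14019376$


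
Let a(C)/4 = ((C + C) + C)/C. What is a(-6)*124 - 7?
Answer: 1481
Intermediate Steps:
a(C) = 12 (a(C) = 4*(((C + C) + C)/C) = 4*((2*C + C)/C) = 4*((3*C)/C) = 4*3 = 12)
a(-6)*124 - 7 = 12*124 - 7 = 1488 - 7 = 1481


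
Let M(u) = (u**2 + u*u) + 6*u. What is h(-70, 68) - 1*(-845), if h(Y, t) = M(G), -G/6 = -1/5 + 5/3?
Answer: 23677/25 ≈ 947.08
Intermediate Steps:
G = -44/5 (G = -6*(-1/5 + 5/3) = -6*22/15 = -44/5 ≈ -8.8000)
M(u) = 2*u**2 + 6*u (M(u) = (u**2 + u**2) + 6*u = 2*u**2 + 6*u)
h(Y, t) = 2552/25 (h(Y, t) = 2*(-44/5)*(3 - 44/5) = 2*(-44/5)*(-29/5) = 2552/25)
h(-70, 68) - 1*(-845) = 2552/25 - 1*(-845) = 2552/25 + 845 = 23677/25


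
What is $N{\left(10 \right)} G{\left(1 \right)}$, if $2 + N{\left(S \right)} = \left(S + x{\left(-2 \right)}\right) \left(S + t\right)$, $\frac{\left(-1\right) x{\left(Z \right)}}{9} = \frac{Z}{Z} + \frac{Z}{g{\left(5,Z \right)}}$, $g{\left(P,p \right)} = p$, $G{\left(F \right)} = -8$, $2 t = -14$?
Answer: $208$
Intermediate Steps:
$t = -7$ ($t = \frac{1}{2} \left(-14\right) = -7$)
$x{\left(Z \right)} = -18$ ($x{\left(Z \right)} = - 9 \left(\frac{Z}{Z} + \frac{Z}{Z}\right) = - 9 \left(1 + 1\right) = \left(-9\right) 2 = -18$)
$N{\left(S \right)} = -2 + \left(-18 + S\right) \left(-7 + S\right)$ ($N{\left(S \right)} = -2 + \left(S - 18\right) \left(S - 7\right) = -2 + \left(-18 + S\right) \left(-7 + S\right)$)
$N{\left(10 \right)} G{\left(1 \right)} = \left(124 + 10^{2} - 250\right) \left(-8\right) = \left(124 + 100 - 250\right) \left(-8\right) = \left(-26\right) \left(-8\right) = 208$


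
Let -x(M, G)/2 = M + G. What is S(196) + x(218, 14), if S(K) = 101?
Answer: -363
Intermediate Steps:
x(M, G) = -2*G - 2*M (x(M, G) = -2*(M + G) = -2*(G + M) = -2*G - 2*M)
S(196) + x(218, 14) = 101 + (-2*14 - 2*218) = 101 + (-28 - 436) = 101 - 464 = -363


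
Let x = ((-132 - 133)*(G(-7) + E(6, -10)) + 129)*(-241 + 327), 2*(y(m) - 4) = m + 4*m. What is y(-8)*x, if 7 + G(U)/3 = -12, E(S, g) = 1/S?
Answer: -62703632/3 ≈ -2.0901e+7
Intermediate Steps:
G(U) = -57 (G(U) = -21 + 3*(-12) = -21 - 36 = -57)
y(m) = 4 + 5*m/2 (y(m) = 4 + (m + 4*m)/2 = 4 + (5*m)/2 = 4 + 5*m/2)
x = 3918977/3 (x = ((-132 - 133)*(-57 + 1/6) + 129)*(-241 + 327) = (-265*(-57 + ⅙) + 129)*86 = (-265*(-341/6) + 129)*86 = (90365/6 + 129)*86 = (91139/6)*86 = 3918977/3 ≈ 1.3063e+6)
y(-8)*x = (4 + (5/2)*(-8))*(3918977/3) = (4 - 20)*(3918977/3) = -16*3918977/3 = -62703632/3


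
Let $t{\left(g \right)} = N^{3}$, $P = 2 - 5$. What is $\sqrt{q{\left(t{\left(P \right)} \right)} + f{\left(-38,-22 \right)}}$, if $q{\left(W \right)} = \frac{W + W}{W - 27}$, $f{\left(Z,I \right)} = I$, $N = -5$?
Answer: $\frac{i \sqrt{29393}}{38} \approx 4.5117 i$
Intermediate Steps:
$P = -3$
$t{\left(g \right)} = -125$ ($t{\left(g \right)} = \left(-5\right)^{3} = -125$)
$q{\left(W \right)} = \frac{2 W}{-27 + W}$
$\sqrt{q{\left(t{\left(P \right)} \right)} + f{\left(-38,-22 \right)}} = \sqrt{2 \left(-125\right) \frac{1}{-27 - 125} - 22} = \sqrt{2 \left(-125\right) \frac{1}{-152} - 22} = \sqrt{2 \left(-125\right) \left(- \frac{1}{152}\right) - 22} = \sqrt{\frac{125}{76} - 22} = \sqrt{- \frac{1547}{76}} = \frac{i \sqrt{29393}}{38}$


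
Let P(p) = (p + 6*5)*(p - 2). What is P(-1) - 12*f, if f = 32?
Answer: -471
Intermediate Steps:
P(p) = (-2 + p)*(30 + p) (P(p) = (p + 30)*(-2 + p) = (30 + p)*(-2 + p) = (-2 + p)*(30 + p))
P(-1) - 12*f = (-60 + (-1)² + 28*(-1)) - 12*32 = (-60 + 1 - 28) - 384 = -87 - 384 = -471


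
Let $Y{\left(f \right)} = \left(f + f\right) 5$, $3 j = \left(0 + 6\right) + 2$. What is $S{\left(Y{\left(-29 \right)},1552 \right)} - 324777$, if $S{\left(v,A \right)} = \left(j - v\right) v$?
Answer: $- \frac{1228951}{3} \approx -4.0965 \cdot 10^{5}$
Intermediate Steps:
$j = \frac{8}{3}$ ($j = \frac{\left(0 + 6\right) + 2}{3} = \frac{6 + 2}{3} = \frac{1}{3} \cdot 8 = \frac{8}{3} \approx 2.6667$)
$Y{\left(f \right)} = 10 f$ ($Y{\left(f \right)} = 2 f 5 = 10 f$)
$S{\left(v,A \right)} = v \left(\frac{8}{3} - v\right)$ ($S{\left(v,A \right)} = \left(\frac{8}{3} - v\right) v = v \left(\frac{8}{3} - v\right)$)
$S{\left(Y{\left(-29 \right)},1552 \right)} - 324777 = \frac{10 \left(-29\right) \left(8 - 3 \cdot 10 \left(-29\right)\right)}{3} - 324777 = \frac{1}{3} \left(-290\right) \left(8 - -870\right) - 324777 = \frac{1}{3} \left(-290\right) \left(8 + 870\right) - 324777 = \frac{1}{3} \left(-290\right) 878 - 324777 = - \frac{254620}{3} - 324777 = - \frac{1228951}{3}$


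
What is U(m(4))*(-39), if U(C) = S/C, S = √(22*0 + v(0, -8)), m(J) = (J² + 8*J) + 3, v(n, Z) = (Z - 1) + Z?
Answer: -13*I*√17/17 ≈ -3.153*I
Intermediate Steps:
v(n, Z) = -1 + 2*Z (v(n, Z) = (-1 + Z) + Z = -1 + 2*Z)
m(J) = 3 + J² + 8*J
S = I*√17 (S = √(22*0 + (-1 + 2*(-8))) = √(0 + (-1 - 16)) = √(0 - 17) = √(-17) = I*√17 ≈ 4.1231*I)
U(C) = I*√17/C (U(C) = (I*√17)/C = I*√17/C)
U(m(4))*(-39) = (I*√17/(3 + 4² + 8*4))*(-39) = (I*√17/(3 + 16 + 32))*(-39) = (I*√17/51)*(-39) = -13*I*√17/17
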